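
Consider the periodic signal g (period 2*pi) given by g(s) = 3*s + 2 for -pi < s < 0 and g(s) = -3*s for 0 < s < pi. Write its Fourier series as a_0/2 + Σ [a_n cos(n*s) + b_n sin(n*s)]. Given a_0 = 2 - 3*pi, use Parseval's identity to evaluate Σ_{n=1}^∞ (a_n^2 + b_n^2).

2 + 3*pi**2/2

Parseval: a_0^2/2 + Σ_{n≥1} (a_n^2+b_n^2) = 1/pi ∫_{-pi}^{pi} g(s)^2 ds = -6*pi + 4 + 6*pi**2.
Subtract a_0^2/2 = (2 - 3*pi)**2/2: Σ (a_n^2+b_n^2) = 2 + 3*pi**2/2.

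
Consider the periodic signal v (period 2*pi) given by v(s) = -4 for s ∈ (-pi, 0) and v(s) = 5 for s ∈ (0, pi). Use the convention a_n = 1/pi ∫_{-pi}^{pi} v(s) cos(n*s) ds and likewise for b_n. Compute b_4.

0

b_4 = 1/pi ∫_{-pi}^{pi} v(s) sin(4*s) ds.
Split the integral at the breakpoints.
Directly, an antiderivative of (-4) sin(4*s) is cos(4*s); evaluating from -pi to 0: ∫_{-pi}^{0} (-4) sin(4*s) ds = (1) - (1) = 0.
Directly, an antiderivative of (5) sin(4*s) is -5*cos(4*s)/4; evaluating from 0 to pi: ∫_{0}^{pi} (5) sin(4*s) ds = (-5/4) - (-5/4) = 0.
Summing the pieces and multiplying by (1/pi) gives b_4 = 0.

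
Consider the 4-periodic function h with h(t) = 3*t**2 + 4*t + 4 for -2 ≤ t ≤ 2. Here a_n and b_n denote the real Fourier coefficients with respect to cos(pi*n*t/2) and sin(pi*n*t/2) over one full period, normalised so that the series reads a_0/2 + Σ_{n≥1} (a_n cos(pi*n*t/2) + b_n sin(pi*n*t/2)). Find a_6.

a_6 = 1/2 ∫_{-2}^{2} h(t) cos(3*pi*t) dt.
Integrating by parts twice (tabular method), an antiderivative of (3*t**2 + 4*t + 4) cos(3*pi*t) is t**2*sin(3*pi*t)/pi + 4*t*sin(3*pi*t)/(3*pi) + 2*t*cos(3*pi*t)/(3*pi**2) - 2*sin(3*pi*t)/(9*pi**3) + 4*sin(3*pi*t)/(3*pi) + 4*cos(3*pi*t)/(9*pi**2); evaluating from -2 to 2: ∫_{-2}^{2} (3*t**2 + 4*t + 4) cos(3*pi*t) dt = (16/(9*pi**2)) - (-8/(9*pi**2)) = 8/(3*pi**2).
Hence a_6 = (1/2)·(8/(3*pi**2)) = 4/(3*pi**2).

4/(3*pi**2)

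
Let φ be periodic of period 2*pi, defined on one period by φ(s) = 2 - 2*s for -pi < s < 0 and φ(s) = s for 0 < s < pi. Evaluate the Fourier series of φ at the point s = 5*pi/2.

pi/2

s = 5*pi/2 differs from s = pi/2 by 1 full period(s), and the series is 2*pi-periodic.
φ is continuous at s = pi/2 with value pi/2, so the series converges to pi/2 there.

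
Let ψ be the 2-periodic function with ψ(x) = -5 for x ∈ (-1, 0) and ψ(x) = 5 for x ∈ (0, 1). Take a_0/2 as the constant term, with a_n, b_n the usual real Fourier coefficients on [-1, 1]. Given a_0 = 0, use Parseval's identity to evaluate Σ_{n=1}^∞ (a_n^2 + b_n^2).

Parseval: a_0^2/2 + Σ_{n≥1} (a_n^2+b_n^2) = ∫_{-1}^{1} ψ(x)^2 dx = 50.
Subtract a_0^2/2 = 0: Σ (a_n^2+b_n^2) = 50.

50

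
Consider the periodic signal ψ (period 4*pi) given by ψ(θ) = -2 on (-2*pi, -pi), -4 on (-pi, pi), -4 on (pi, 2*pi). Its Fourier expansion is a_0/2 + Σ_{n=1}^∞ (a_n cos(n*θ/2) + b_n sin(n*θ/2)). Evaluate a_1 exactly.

a_1 = (1/(2*pi)) ∫_{-2*pi}^{2*pi} ψ(θ) cos(θ/2) dθ.
Split the integral at the breakpoints.
Directly, an antiderivative of (-2) cos(θ/2) is -4*sin(θ/2); evaluating from -2*pi to -pi: ∫_{-2*pi}^{-pi} (-2) cos(θ/2) dθ = (4) - (0) = 4.
Directly, an antiderivative of (-4) cos(θ/2) is -8*sin(θ/2); evaluating from -pi to pi: ∫_{-pi}^{pi} (-4) cos(θ/2) dθ = (-8) - (8) = -16.
Directly, an antiderivative of (-4) cos(θ/2) is -8*sin(θ/2); evaluating from pi to 2*pi: ∫_{pi}^{2*pi} (-4) cos(θ/2) dθ = (0) - (-8) = 8.
Summing the pieces and multiplying by (1/(2*pi)) gives a_1 = -2/pi.

-2/pi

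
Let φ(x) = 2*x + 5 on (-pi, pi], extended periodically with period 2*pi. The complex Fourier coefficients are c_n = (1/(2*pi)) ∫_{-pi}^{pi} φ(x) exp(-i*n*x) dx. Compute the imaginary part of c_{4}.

Since φ is real-valued, Im(c_{4}) = -(1/(2*pi)) ∫_{-pi}^{pi} φ(x) sin(4*x) dx = -b_{4}/2.
Integrating by parts (boundary term plus one more integral), an antiderivative of (2*x + 5) sin(4*x) is -x*cos(4*x)/2 + sin(4*x)/8 - 5*cos(4*x)/4; evaluating from -pi to pi: ∫_{-pi}^{pi} (2*x + 5) sin(4*x) dx = (-pi/2 - 5/4) - (-5/4 + pi/2) = -pi.
Hence Im(c_{4}) = (-1/(2*pi))·(-pi) = 1/2.

1/2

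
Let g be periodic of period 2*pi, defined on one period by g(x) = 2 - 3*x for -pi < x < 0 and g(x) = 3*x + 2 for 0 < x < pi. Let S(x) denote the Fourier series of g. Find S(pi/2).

2 + 3*pi/2

g is continuous at x = pi/2 with value 2 + 3*pi/2, so the series converges to 2 + 3*pi/2 there.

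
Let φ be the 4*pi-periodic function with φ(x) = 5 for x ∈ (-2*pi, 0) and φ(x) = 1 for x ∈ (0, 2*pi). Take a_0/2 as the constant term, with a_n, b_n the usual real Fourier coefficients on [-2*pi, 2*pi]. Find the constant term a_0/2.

3

a_0 = (1/(2*pi)) ∫_{-2*pi}^{2*pi} φ(x) dx = (1/(2*pi)) · (12*pi) = 6.
So the constant term a_0/2 = 3.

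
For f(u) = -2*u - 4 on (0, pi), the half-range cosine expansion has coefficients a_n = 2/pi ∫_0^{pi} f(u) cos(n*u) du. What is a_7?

8/(49*pi)

a_7 = 2/pi ∫_0^{pi} (-2*u - 4) cos(7*u) du.
Integrating by parts (boundary term plus one more integral), an antiderivative of (-2*u - 4) cos(7*u) is -2*u*sin(7*u)/7 - 4*sin(7*u)/7 - 2*cos(7*u)/49; evaluating from 0 to pi: ∫_{0}^{pi} (-2*u - 4) cos(7*u) du = (2/49) - (-2/49) = 4/49.
Hence a_7 = (2/pi)·(4/49) = 8/(49*pi).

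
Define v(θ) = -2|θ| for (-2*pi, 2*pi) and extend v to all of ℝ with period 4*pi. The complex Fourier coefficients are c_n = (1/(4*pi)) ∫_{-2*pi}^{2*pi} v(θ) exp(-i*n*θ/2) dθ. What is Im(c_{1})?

Since v is real-valued, Im(c_{1}) = -(1/(4*pi)) ∫_{-2*pi}^{2*pi} v(θ) sin(θ/2) dθ = -b_{1}/2.
(v is even, so the integrand is odd over a symmetric interval and the integral vanishes.)

0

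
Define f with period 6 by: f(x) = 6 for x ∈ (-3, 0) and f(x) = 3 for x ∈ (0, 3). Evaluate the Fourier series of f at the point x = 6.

9/2

x = 6 differs from x = 0 by 1 full period(s), and the series is 6-periodic.
At x = 0 the one-sided limits are f(0^-) = 6 and f(0^+) = 3.
By Dirichlet's theorem the series converges to their average, [(6) + (3)]/2 = 9/2.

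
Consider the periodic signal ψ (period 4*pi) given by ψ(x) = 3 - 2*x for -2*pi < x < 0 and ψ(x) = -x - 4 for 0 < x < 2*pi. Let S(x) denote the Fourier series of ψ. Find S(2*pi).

-1/2 + pi

At x = 2*pi the one-sided limits are ψ(2*pi^-) = -2*pi - 4 and ψ(2*pi^+) = 3 + 4*pi.
By Dirichlet's theorem the series converges to their average, [(-2*pi - 4) + (3 + 4*pi)]/2 = -1/2 + pi.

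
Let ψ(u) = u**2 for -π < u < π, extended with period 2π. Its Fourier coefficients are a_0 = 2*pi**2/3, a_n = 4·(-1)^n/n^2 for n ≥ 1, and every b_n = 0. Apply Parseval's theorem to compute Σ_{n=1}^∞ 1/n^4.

Parseval: a_0^2/2 + Σ a_n^2 = (1/π) ∫_{-π}^{π} ψ(u)^2 du = 2*pi**4/5.
Subtract a_0^2/2 = 2*pi**4/9: Σ a_n^2 = 8*pi**4/45.
Since a_n^2 = 16/n^4, Σ 1/n^4 = pi**4/90.

pi**4/90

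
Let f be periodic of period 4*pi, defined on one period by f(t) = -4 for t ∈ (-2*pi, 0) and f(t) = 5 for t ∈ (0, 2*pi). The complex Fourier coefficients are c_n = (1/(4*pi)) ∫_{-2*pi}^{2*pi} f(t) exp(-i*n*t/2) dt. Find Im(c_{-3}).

Since f is real-valued, Im(c_{-3}) = -(1/(4*pi)) ∫_{-2*pi}^{2*pi} f(t) sin(-3*t/2) dt = b_{3}/2.
Split the integral at the breakpoints.
Directly, an antiderivative of (-4) sin(-3*t/2) is -8*cos(3*t/2)/3; evaluating from -2*pi to 0: ∫_{-2*pi}^{0} (-4) sin(-3*t/2) dt = (-8/3) - (8/3) = -16/3.
Directly, an antiderivative of (5) sin(-3*t/2) is 10*cos(3*t/2)/3; evaluating from 0 to 2*pi: ∫_{0}^{2*pi} (5) sin(-3*t/2) dt = (-10/3) - (10/3) = -20/3.
So ∫_{-2*pi}^{2*pi} f(t) sin(-3*t/2) dt = -12.
Hence Im(c_{-3}) = (-1/(4*pi))·(-12) = 3/pi.

3/pi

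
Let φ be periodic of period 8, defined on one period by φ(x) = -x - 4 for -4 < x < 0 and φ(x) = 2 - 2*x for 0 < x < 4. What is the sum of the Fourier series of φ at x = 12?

-3

x = 12 differs from x = 4 by 1 full period(s), and the series is 8-periodic.
At x = 4 the one-sided limits are φ(4^-) = -6 and φ(4^+) = 0.
By Dirichlet's theorem the series converges to their average, [(-6) + (0)]/2 = -3.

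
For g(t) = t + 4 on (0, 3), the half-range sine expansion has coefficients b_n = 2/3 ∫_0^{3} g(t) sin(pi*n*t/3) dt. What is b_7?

b_7 = 2/3 ∫_0^{3} (t + 4) sin(7*pi*t/3) dt.
Integrating by parts (boundary term plus one more integral), an antiderivative of (t + 4) sin(7*pi*t/3) is -3*t*cos(7*pi*t/3)/(7*pi) + 9*sin(7*pi*t/3)/(49*pi**2) - 12*cos(7*pi*t/3)/(7*pi); evaluating from 0 to 3: ∫_{0}^{3} (t + 4) sin(7*pi*t/3) dt = (3/pi) - (-12/(7*pi)) = 33/(7*pi).
Hence b_7 = (2/3)·(33/(7*pi)) = 22/(7*pi).

22/(7*pi)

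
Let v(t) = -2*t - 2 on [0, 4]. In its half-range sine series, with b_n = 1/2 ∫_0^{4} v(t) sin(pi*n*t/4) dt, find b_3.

-8/pi

b_3 = 1/2 ∫_0^{4} (-2*t - 2) sin(3*pi*t/4) dt.
Integrating by parts (boundary term plus one more integral), an antiderivative of (-2*t - 2) sin(3*pi*t/4) is 8*t*cos(3*pi*t/4)/(3*pi) - 32*sin(3*pi*t/4)/(9*pi**2) + 8*cos(3*pi*t/4)/(3*pi); evaluating from 0 to 4: ∫_{0}^{4} (-2*t - 2) sin(3*pi*t/4) dt = (-40/(3*pi)) - (8/(3*pi)) = -16/pi.
Hence b_3 = (1/2)·(-16/pi) = -8/pi.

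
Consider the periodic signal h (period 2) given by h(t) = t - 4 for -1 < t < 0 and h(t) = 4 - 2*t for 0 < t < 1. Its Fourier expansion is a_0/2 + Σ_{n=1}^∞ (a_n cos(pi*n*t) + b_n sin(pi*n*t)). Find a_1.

6/pi**2

a_1 = ∫_{-1}^{1} h(t) cos(pi*t) dt.
Split the integral at the breakpoints.
Integrating by parts (boundary term plus one more integral), an antiderivative of (t - 4) cos(pi*t) is t*sin(pi*t)/pi - 4*sin(pi*t)/pi + cos(pi*t)/pi**2; evaluating from -1 to 0: ∫_{-1}^{0} (t - 4) cos(pi*t) dt = (pi**(-2)) - (-1/pi**2) = 2/pi**2.
Integrating by parts (boundary term plus one more integral), an antiderivative of (4 - 2*t) cos(pi*t) is -2*t*sin(pi*t)/pi + 4*sin(pi*t)/pi - 2*cos(pi*t)/pi**2; evaluating from 0 to 1: ∫_{0}^{1} (4 - 2*t) cos(pi*t) dt = (2/pi**2) - (-2/pi**2) = 4/pi**2.
Summing the pieces gives a_1 = 6/pi**2.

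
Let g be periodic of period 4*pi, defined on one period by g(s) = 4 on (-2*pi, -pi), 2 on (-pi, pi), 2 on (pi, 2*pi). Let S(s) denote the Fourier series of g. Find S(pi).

2

g is continuous at s = pi with value 2, so the series converges to 2 there.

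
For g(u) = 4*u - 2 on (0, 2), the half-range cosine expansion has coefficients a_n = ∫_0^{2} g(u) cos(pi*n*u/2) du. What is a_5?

a_5 = ∫_0^{2} (4*u - 2) cos(5*pi*u/2) du.
Integrating by parts (boundary term plus one more integral), an antiderivative of (4*u - 2) cos(5*pi*u/2) is 8*u*sin(5*pi*u/2)/(5*pi) - 4*sin(5*pi*u/2)/(5*pi) + 16*cos(5*pi*u/2)/(25*pi**2); evaluating from 0 to 2: ∫_{0}^{2} (4*u - 2) cos(5*pi*u/2) du = (-16/(25*pi**2)) - (16/(25*pi**2)) = -32/(25*pi**2).
Hence a_5 = -32/(25*pi**2).

-32/(25*pi**2)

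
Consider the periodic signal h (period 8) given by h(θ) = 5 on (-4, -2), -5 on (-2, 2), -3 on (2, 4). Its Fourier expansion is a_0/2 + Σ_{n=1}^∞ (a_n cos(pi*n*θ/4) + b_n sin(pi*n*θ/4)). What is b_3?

b_3 = 1/4 ∫_{-4}^{4} h(θ) sin(3*pi*θ/4) dθ.
Split the integral at the breakpoints.
Directly, an antiderivative of (5) sin(3*pi*θ/4) is -20*cos(3*pi*θ/4)/(3*pi); evaluating from -4 to -2: ∫_{-4}^{-2} (5) sin(3*pi*θ/4) dθ = (0) - (20/(3*pi)) = -20/(3*pi).
Directly, an antiderivative of (-5) sin(3*pi*θ/4) is 20*cos(3*pi*θ/4)/(3*pi); evaluating from -2 to 2: ∫_{-2}^{2} (-5) sin(3*pi*θ/4) dθ = (0) - (0) = 0.
Directly, an antiderivative of (-3) sin(3*pi*θ/4) is 4*cos(3*pi*θ/4)/pi; evaluating from 2 to 4: ∫_{2}^{4} (-3) sin(3*pi*θ/4) dθ = (-4/pi) - (0) = -4/pi.
Summing the pieces and multiplying by (1/4) gives b_3 = -8/(3*pi).

-8/(3*pi)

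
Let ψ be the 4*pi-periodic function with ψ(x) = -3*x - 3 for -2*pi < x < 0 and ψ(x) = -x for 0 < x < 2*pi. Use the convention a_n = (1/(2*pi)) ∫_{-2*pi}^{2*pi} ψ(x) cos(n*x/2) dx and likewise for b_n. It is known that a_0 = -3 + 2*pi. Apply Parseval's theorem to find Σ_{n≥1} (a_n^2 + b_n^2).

-12*pi + 9/2 + 34*pi**2/3

Parseval: a_0^2/2 + Σ_{n≥1} (a_n^2+b_n^2) = (1/(2*pi)) ∫_{-2*pi}^{2*pi} ψ(x)^2 dx = -18*pi + 9 + 40*pi**2/3.
Subtract a_0^2/2 = (3 - 2*pi)**2/2: Σ (a_n^2+b_n^2) = -12*pi + 9/2 + 34*pi**2/3.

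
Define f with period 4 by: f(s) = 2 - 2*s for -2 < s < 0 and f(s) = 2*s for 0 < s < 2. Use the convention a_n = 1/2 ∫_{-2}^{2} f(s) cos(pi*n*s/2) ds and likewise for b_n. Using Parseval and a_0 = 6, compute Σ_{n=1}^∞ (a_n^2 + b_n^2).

14/3

Parseval: a_0^2/2 + Σ_{n≥1} (a_n^2+b_n^2) = 1/2 ∫_{-2}^{2} f(s)^2 ds = 68/3.
Subtract a_0^2/2 = 18: Σ (a_n^2+b_n^2) = 14/3.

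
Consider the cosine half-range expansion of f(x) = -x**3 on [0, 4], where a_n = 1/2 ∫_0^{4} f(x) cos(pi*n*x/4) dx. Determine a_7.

a_7 = 1/2 ∫_0^{4} (-x**3) cos(7*pi*x/4) dx.
Integrating by parts three times (tabular method), an antiderivative of (-x**3) cos(7*pi*x/4) is -4*x**3*sin(7*pi*x/4)/(7*pi) - 48*x**2*cos(7*pi*x/4)/(49*pi**2) + 384*x*sin(7*pi*x/4)/(343*pi**3) + 1536*cos(7*pi*x/4)/(2401*pi**4); evaluating from 0 to 4: ∫_{0}^{4} (-x**3) cos(7*pi*x/4) dx = (768*(-2 + 49*pi**2)/(2401*pi**4)) - (1536/(2401*pi**4)) = 768*(-4 + 49*pi**2)/(2401*pi**4).
Hence a_7 = (1/2)·(768*(-4 + 49*pi**2)/(2401*pi**4)) = 384*(-4 + 49*pi**2)/(2401*pi**4).

384*(-4 + 49*pi**2)/(2401*pi**4)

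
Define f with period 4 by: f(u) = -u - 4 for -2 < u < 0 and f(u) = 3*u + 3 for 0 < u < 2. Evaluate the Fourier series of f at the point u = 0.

At u = 0 the one-sided limits are f(0^-) = -4 and f(0^+) = 3.
By Dirichlet's theorem the series converges to their average, [(-4) + (3)]/2 = -1/2.

-1/2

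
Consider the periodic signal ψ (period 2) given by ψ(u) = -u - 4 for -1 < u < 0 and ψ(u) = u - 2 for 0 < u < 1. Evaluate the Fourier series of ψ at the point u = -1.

-2

At u = -1 the one-sided limits are ψ(-1^-) = -1 and ψ(-1^+) = -3.
By Dirichlet's theorem the series converges to their average, [(-1) + (-3)]/2 = -2.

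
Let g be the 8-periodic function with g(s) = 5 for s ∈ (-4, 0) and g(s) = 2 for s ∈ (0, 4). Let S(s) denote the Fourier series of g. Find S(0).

7/2

At s = 0 the one-sided limits are g(0^-) = 5 and g(0^+) = 2.
By Dirichlet's theorem the series converges to their average, [(5) + (2)]/2 = 7/2.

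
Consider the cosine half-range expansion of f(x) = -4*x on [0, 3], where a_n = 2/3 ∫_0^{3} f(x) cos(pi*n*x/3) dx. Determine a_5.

a_5 = 2/3 ∫_0^{3} (-4*x) cos(5*pi*x/3) dx.
Integrating by parts (boundary term plus one more integral), an antiderivative of (-4*x) cos(5*pi*x/3) is -12*x*sin(5*pi*x/3)/(5*pi) - 36*cos(5*pi*x/3)/(25*pi**2); evaluating from 0 to 3: ∫_{0}^{3} (-4*x) cos(5*pi*x/3) dx = (36/(25*pi**2)) - (-36/(25*pi**2)) = 72/(25*pi**2).
Hence a_5 = (2/3)·(72/(25*pi**2)) = 48/(25*pi**2).

48/(25*pi**2)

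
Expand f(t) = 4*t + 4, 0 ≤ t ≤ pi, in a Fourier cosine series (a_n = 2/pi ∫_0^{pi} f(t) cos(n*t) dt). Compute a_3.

a_3 = 2/pi ∫_0^{pi} (4*t + 4) cos(3*t) dt.
Integrating by parts (boundary term plus one more integral), an antiderivative of (4*t + 4) cos(3*t) is 4*t*sin(3*t)/3 + 4*sin(3*t)/3 + 4*cos(3*t)/9; evaluating from 0 to pi: ∫_{0}^{pi} (4*t + 4) cos(3*t) dt = (-4/9) - (4/9) = -8/9.
Hence a_3 = (2/pi)·(-8/9) = -16/(9*pi).

-16/(9*pi)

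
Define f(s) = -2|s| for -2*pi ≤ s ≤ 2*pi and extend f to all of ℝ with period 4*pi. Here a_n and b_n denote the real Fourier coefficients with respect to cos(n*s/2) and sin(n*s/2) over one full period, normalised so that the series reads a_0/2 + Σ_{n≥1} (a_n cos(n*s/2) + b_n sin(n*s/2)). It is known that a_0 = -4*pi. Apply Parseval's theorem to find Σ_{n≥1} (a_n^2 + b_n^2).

Parseval: a_0^2/2 + Σ_{n≥1} (a_n^2+b_n^2) = (1/(2*pi)) ∫_{-2*pi}^{2*pi} f(s)^2 ds = 32*pi**2/3.
Subtract a_0^2/2 = 8*pi**2: Σ (a_n^2+b_n^2) = 8*pi**2/3.

8*pi**2/3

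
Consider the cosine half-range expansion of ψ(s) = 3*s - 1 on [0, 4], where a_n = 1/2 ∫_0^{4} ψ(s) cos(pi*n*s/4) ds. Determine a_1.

-48/pi**2

a_1 = 1/2 ∫_0^{4} (3*s - 1) cos(pi*s/4) ds.
Integrating by parts (boundary term plus one more integral), an antiderivative of (3*s - 1) cos(pi*s/4) is 12*s*sin(pi*s/4)/pi - 4*sin(pi*s/4)/pi + 48*cos(pi*s/4)/pi**2; evaluating from 0 to 4: ∫_{0}^{4} (3*s - 1) cos(pi*s/4) ds = (-48/pi**2) - (48/pi**2) = -96/pi**2.
Hence a_1 = (1/2)·(-96/pi**2) = -48/pi**2.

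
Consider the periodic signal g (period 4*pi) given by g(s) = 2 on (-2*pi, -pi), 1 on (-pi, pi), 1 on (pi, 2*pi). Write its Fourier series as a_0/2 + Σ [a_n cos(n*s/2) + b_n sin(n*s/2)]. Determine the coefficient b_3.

b_3 = (1/(2*pi)) ∫_{-2*pi}^{2*pi} g(s) sin(3*s/2) ds.
Split the integral at the breakpoints.
Directly, an antiderivative of (2) sin(3*s/2) is -4*cos(3*s/2)/3; evaluating from -2*pi to -pi: ∫_{-2*pi}^{-pi} (2) sin(3*s/2) ds = (0) - (4/3) = -4/3.
Directly, an antiderivative of (1) sin(3*s/2) is -2*cos(3*s/2)/3; evaluating from -pi to pi: ∫_{-pi}^{pi} (1) sin(3*s/2) ds = (0) - (0) = 0.
Directly, an antiderivative of (1) sin(3*s/2) is -2*cos(3*s/2)/3; evaluating from pi to 2*pi: ∫_{pi}^{2*pi} (1) sin(3*s/2) ds = (2/3) - (0) = 2/3.
Summing the pieces and multiplying by (1/(2*pi)) gives b_3 = -1/(3*pi).

-1/(3*pi)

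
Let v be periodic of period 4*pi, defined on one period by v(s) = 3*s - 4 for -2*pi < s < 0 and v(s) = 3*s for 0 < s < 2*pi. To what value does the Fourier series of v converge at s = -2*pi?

-2

s = -2*pi differs from s = 2*pi by -1 full period(s), and the series is 4*pi-periodic.
At s = 2*pi the one-sided limits are v(2*pi^-) = 6*pi and v(2*pi^+) = -6*pi - 4.
By Dirichlet's theorem the series converges to their average, [(6*pi) + (-6*pi - 4)]/2 = -2.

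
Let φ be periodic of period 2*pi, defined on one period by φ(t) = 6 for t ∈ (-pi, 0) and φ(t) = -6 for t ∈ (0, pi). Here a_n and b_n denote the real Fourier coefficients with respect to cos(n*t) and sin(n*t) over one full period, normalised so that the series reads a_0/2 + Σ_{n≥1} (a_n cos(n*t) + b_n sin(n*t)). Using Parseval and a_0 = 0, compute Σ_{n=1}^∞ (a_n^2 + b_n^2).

72

Parseval: a_0^2/2 + Σ_{n≥1} (a_n^2+b_n^2) = 1/pi ∫_{-pi}^{pi} φ(t)^2 dt = 72.
Subtract a_0^2/2 = 0: Σ (a_n^2+b_n^2) = 72.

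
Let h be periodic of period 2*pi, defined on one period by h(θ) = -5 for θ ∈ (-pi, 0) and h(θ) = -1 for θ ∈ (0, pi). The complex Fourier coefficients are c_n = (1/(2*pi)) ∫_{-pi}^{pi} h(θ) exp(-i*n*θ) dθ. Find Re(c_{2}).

Since h is real-valued, Re(c_{2}) = (1/(2*pi)) ∫_{-pi}^{pi} h(θ) cos(2*θ) dθ = a_{2}/2.
Split the integral at the breakpoints.
Directly, an antiderivative of (-5) cos(2*θ) is -5*sin(2*θ)/2; evaluating from -pi to 0: ∫_{-pi}^{0} (-5) cos(2*θ) dθ = (0) - (0) = 0.
Directly, an antiderivative of (-1) cos(2*θ) is -sin(2*θ)/2; evaluating from 0 to pi: ∫_{0}^{pi} (-1) cos(2*θ) dθ = (0) - (0) = 0.
So ∫_{-pi}^{pi} h(θ) cos(2*θ) dθ = 0.
Hence Re(c_{2}) = (1/(2*pi))·(0) = 0.

0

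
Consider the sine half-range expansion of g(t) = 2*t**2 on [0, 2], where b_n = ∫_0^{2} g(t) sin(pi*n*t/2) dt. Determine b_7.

16*(-4 + 49*pi**2)/(343*pi**3)

b_7 = ∫_0^{2} (2*t**2) sin(7*pi*t/2) dt.
Integrating by parts twice (tabular method), an antiderivative of (2*t**2) sin(7*pi*t/2) is -4*t**2*cos(7*pi*t/2)/(7*pi) + 16*t*sin(7*pi*t/2)/(49*pi**2) + 32*cos(7*pi*t/2)/(343*pi**3); evaluating from 0 to 2: ∫_{0}^{2} (2*t**2) sin(7*pi*t/2) dt = (16*(-2 + 49*pi**2)/(343*pi**3)) - (32/(343*pi**3)) = 16*(-4 + 49*pi**2)/(343*pi**3).
Hence b_7 = 16*(-4 + 49*pi**2)/(343*pi**3).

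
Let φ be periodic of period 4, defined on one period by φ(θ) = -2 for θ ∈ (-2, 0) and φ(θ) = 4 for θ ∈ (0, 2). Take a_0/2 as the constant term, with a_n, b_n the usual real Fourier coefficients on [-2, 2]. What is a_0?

2

a_0 = 1/2 ∫_{-2}^{2} φ(θ) dθ = 1/2 · (4) = 2.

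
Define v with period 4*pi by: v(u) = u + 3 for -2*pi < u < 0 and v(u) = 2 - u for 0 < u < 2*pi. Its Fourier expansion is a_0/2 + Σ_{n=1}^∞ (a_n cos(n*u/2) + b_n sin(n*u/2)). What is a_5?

8/(25*pi)

a_5 = (1/(2*pi)) ∫_{-2*pi}^{2*pi} v(u) cos(5*u/2) du.
Split the integral at the breakpoints.
Integrating by parts (boundary term plus one more integral), an antiderivative of (u + 3) cos(5*u/2) is 2*u*sin(5*u/2)/5 + 6*sin(5*u/2)/5 + 4*cos(5*u/2)/25; evaluating from -2*pi to 0: ∫_{-2*pi}^{0} (u + 3) cos(5*u/2) du = (4/25) - (-4/25) = 8/25.
Integrating by parts (boundary term plus one more integral), an antiderivative of (2 - u) cos(5*u/2) is -2*u*sin(5*u/2)/5 + 4*sin(5*u/2)/5 - 4*cos(5*u/2)/25; evaluating from 0 to 2*pi: ∫_{0}^{2*pi} (2 - u) cos(5*u/2) du = (4/25) - (-4/25) = 8/25.
Summing the pieces and multiplying by (1/(2*pi)) gives a_5 = 8/(25*pi).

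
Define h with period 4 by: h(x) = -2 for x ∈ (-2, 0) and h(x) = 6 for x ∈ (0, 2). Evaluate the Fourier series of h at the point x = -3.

6

x = -3 differs from x = 1 by -1 full period(s), and the series is 4-periodic.
h is continuous at x = 1 with value 6, so the series converges to 6 there.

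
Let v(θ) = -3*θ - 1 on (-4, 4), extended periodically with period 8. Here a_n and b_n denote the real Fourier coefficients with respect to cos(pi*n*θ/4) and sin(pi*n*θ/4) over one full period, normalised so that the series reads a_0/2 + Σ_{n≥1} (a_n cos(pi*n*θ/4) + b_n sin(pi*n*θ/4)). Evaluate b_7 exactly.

-24/(7*pi)

b_7 = 1/4 ∫_{-4}^{4} v(θ) sin(7*pi*θ/4) dθ.
Integrating by parts (boundary term plus one more integral), an antiderivative of (-3*θ - 1) sin(7*pi*θ/4) is 12*θ*cos(7*pi*θ/4)/(7*pi) - 48*sin(7*pi*θ/4)/(49*pi**2) + 4*cos(7*pi*θ/4)/(7*pi); evaluating from -4 to 4: ∫_{-4}^{4} (-3*θ - 1) sin(7*pi*θ/4) dθ = (-52/(7*pi)) - (44/(7*pi)) = -96/(7*pi).
Hence b_7 = (1/4)·(-96/(7*pi)) = -24/(7*pi).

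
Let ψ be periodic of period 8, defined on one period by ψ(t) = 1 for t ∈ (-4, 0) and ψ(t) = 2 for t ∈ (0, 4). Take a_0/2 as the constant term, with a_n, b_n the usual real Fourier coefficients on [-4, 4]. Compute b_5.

b_5 = 1/4 ∫_{-4}^{4} ψ(t) sin(5*pi*t/4) dt.
Split the integral at the breakpoints.
Directly, an antiderivative of (1) sin(5*pi*t/4) is -4*cos(5*pi*t/4)/(5*pi); evaluating from -4 to 0: ∫_{-4}^{0} (1) sin(5*pi*t/4) dt = (-4/(5*pi)) - (4/(5*pi)) = -8/(5*pi).
Directly, an antiderivative of (2) sin(5*pi*t/4) is -8*cos(5*pi*t/4)/(5*pi); evaluating from 0 to 4: ∫_{0}^{4} (2) sin(5*pi*t/4) dt = (8/(5*pi)) - (-8/(5*pi)) = 16/(5*pi).
Summing the pieces and multiplying by (1/4) gives b_5 = 2/(5*pi).

2/(5*pi)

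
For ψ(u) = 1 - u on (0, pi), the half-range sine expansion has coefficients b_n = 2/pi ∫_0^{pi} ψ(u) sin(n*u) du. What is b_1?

b_1 = 2/pi ∫_0^{pi} (1 - u) sin(u) du.
Integrating by parts (boundary term plus one more integral), an antiderivative of (1 - u) sin(u) is u*cos(u) - sin(u) - cos(u); evaluating from 0 to pi: ∫_{0}^{pi} (1 - u) sin(u) du = (1 - pi) - (-1) = 2 - pi.
Hence b_1 = (2/pi)·(2 - pi) = -2 + 4/pi.

-2 + 4/pi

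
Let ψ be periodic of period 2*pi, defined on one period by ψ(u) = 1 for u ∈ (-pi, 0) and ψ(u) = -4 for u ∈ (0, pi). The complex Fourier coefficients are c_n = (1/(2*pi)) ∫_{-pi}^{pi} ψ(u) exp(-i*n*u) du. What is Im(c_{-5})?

-1/pi

Since ψ is real-valued, Im(c_{-5}) = -(1/(2*pi)) ∫_{-pi}^{pi} ψ(u) sin(-5*u) du = b_{5}/2.
Split the integral at the breakpoints.
Directly, an antiderivative of (1) sin(-5*u) is cos(5*u)/5; evaluating from -pi to 0: ∫_{-pi}^{0} (1) sin(-5*u) du = (1/5) - (-1/5) = 2/5.
Directly, an antiderivative of (-4) sin(-5*u) is -4*cos(5*u)/5; evaluating from 0 to pi: ∫_{0}^{pi} (-4) sin(-5*u) du = (4/5) - (-4/5) = 8/5.
So ∫_{-pi}^{pi} ψ(u) sin(-5*u) du = 2.
Hence Im(c_{-5}) = (-1/(2*pi))·(2) = -1/pi.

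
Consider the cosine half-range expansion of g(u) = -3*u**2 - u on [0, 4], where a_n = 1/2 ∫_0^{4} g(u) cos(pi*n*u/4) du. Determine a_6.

a_6 = 1/2 ∫_0^{4} (-3*u**2 - u) cos(3*pi*u/2) du.
Integrating by parts twice (tabular method), an antiderivative of (-3*u**2 - u) cos(3*pi*u/2) is -2*u**2*sin(3*pi*u/2)/pi - 2*u*sin(3*pi*u/2)/(3*pi) - 8*u*cos(3*pi*u/2)/(3*pi**2) + 16*sin(3*pi*u/2)/(9*pi**3) - 4*cos(3*pi*u/2)/(9*pi**2); evaluating from 0 to 4: ∫_{0}^{4} (-3*u**2 - u) cos(3*pi*u/2) du = (-100/(9*pi**2)) - (-4/(9*pi**2)) = -32/(3*pi**2).
Hence a_6 = (1/2)·(-32/(3*pi**2)) = -16/(3*pi**2).

-16/(3*pi**2)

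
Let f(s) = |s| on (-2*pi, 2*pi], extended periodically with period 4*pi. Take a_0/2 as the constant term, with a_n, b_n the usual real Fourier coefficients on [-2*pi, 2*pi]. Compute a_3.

a_3 = (1/(2*pi)) ∫_{-2*pi}^{2*pi} f(s) cos(3*s/2) ds.
f is even and cos(3*s/2) is even, so the integrand is even and a_3 = 1/pi ∫_0^{2*pi} f(s) cos(3*s/2) ds.
Integrating by parts (boundary term plus one more integral), an antiderivative of (s) cos(3*s/2) is 2*s*sin(3*s/2)/3 + 4*cos(3*s/2)/9; evaluating from 0 to 2*pi: ∫_{0}^{2*pi} (s) cos(3*s/2) ds = (-4/9) - (4/9) = -8/9.
Hence a_3 = (1/pi)·(-8/9) = -8/(9*pi).

-8/(9*pi)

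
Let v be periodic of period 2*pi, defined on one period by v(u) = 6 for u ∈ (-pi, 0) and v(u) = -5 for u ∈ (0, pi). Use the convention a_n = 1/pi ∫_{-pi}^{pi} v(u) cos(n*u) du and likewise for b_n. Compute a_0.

1

a_0 = 1/pi ∫_{-pi}^{pi} v(u) du = 1/pi · (pi) = 1.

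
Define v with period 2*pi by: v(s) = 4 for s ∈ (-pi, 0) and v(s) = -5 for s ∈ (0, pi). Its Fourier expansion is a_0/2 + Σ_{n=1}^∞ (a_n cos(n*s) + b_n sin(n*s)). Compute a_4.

0

a_4 = 1/pi ∫_{-pi}^{pi} v(s) cos(4*s) ds.
Split the integral at the breakpoints.
Directly, an antiderivative of (4) cos(4*s) is sin(4*s); evaluating from -pi to 0: ∫_{-pi}^{0} (4) cos(4*s) ds = (0) - (0) = 0.
Directly, an antiderivative of (-5) cos(4*s) is -5*sin(4*s)/4; evaluating from 0 to pi: ∫_{0}^{pi} (-5) cos(4*s) ds = (0) - (0) = 0.
Summing the pieces and multiplying by (1/pi) gives a_4 = 0.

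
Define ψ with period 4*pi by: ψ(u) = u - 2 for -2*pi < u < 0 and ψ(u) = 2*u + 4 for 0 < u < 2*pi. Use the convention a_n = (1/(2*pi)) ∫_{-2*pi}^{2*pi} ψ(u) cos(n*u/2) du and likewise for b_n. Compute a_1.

-4/pi

a_1 = (1/(2*pi)) ∫_{-2*pi}^{2*pi} ψ(u) cos(u/2) du.
Split the integral at the breakpoints.
Integrating by parts (boundary term plus one more integral), an antiderivative of (u - 2) cos(u/2) is 2*u*sin(u/2) - 4*sin(u/2) + 4*cos(u/2); evaluating from -2*pi to 0: ∫_{-2*pi}^{0} (u - 2) cos(u/2) du = (4) - (-4) = 8.
Integrating by parts (boundary term plus one more integral), an antiderivative of (2*u + 4) cos(u/2) is 4*u*sin(u/2) + 8*sin(u/2) + 8*cos(u/2); evaluating from 0 to 2*pi: ∫_{0}^{2*pi} (2*u + 4) cos(u/2) du = (-8) - (8) = -16.
Summing the pieces and multiplying by (1/(2*pi)) gives a_1 = -4/pi.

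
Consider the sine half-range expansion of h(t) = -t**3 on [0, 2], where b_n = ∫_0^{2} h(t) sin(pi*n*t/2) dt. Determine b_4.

-3/(2*pi**3) + 4/pi

b_4 = ∫_0^{2} (-t**3) sin(2*pi*t) dt.
Integrating by parts three times (tabular method), an antiderivative of (-t**3) sin(2*pi*t) is t**3*cos(2*pi*t)/(2*pi) - 3*t**2*sin(2*pi*t)/(4*pi**2) - 3*t*cos(2*pi*t)/(4*pi**3) + 3*sin(2*pi*t)/(8*pi**4); evaluating from 0 to 2: ∫_{0}^{2} (-t**3) sin(2*pi*t) dt = (-3/(2*pi**3) + 4/pi) - (0) = -3/(2*pi**3) + 4/pi.
Hence b_4 = -3/(2*pi**3) + 4/pi.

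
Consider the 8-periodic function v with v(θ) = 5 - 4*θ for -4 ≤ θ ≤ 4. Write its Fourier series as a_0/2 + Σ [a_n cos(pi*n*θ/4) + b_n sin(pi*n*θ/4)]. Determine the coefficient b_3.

-32/(3*pi)

b_3 = 1/4 ∫_{-4}^{4} v(θ) sin(3*pi*θ/4) dθ.
Integrating by parts (boundary term plus one more integral), an antiderivative of (5 - 4*θ) sin(3*pi*θ/4) is 16*θ*cos(3*pi*θ/4)/(3*pi) - 64*sin(3*pi*θ/4)/(9*pi**2) - 20*cos(3*pi*θ/4)/(3*pi); evaluating from -4 to 4: ∫_{-4}^{4} (5 - 4*θ) sin(3*pi*θ/4) dθ = (-44/(3*pi)) - (28/pi) = -128/(3*pi).
Hence b_3 = (1/4)·(-128/(3*pi)) = -32/(3*pi).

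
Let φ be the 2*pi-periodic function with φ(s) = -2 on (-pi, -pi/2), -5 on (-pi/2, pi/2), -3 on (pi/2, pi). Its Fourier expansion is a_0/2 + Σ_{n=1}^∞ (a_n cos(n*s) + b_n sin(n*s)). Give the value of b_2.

1/pi

b_2 = 1/pi ∫_{-pi}^{pi} φ(s) sin(2*s) ds.
Split the integral at the breakpoints.
Directly, an antiderivative of (-2) sin(2*s) is cos(2*s); evaluating from -pi to -pi/2: ∫_{-pi}^{-pi/2} (-2) sin(2*s) ds = (-1) - (1) = -2.
Directly, an antiderivative of (-5) sin(2*s) is 5*cos(2*s)/2; evaluating from -pi/2 to pi/2: ∫_{-pi/2}^{pi/2} (-5) sin(2*s) ds = (-5/2) - (-5/2) = 0.
Directly, an antiderivative of (-3) sin(2*s) is 3*cos(2*s)/2; evaluating from pi/2 to pi: ∫_{pi/2}^{pi} (-3) sin(2*s) ds = (3/2) - (-3/2) = 3.
Summing the pieces and multiplying by (1/pi) gives b_2 = 1/pi.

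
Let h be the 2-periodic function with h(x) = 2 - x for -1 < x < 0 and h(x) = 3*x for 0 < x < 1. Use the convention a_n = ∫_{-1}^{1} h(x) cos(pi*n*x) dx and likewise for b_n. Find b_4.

b_4 = ∫_{-1}^{1} h(x) sin(4*pi*x) dx.
Split the integral at the breakpoints.
Integrating by parts (boundary term plus one more integral), an antiderivative of (2 - x) sin(4*pi*x) is x*cos(4*pi*x)/(4*pi) - sin(4*pi*x)/(16*pi**2) - cos(4*pi*x)/(2*pi); evaluating from -1 to 0: ∫_{-1}^{0} (2 - x) sin(4*pi*x) dx = (-1/(2*pi)) - (-3/(4*pi)) = 1/(4*pi).
Integrating by parts (boundary term plus one more integral), an antiderivative of (3*x) sin(4*pi*x) is -3*x*cos(4*pi*x)/(4*pi) + 3*sin(4*pi*x)/(16*pi**2); evaluating from 0 to 1: ∫_{0}^{1} (3*x) sin(4*pi*x) dx = (-3/(4*pi)) - (0) = -3/(4*pi).
Summing the pieces gives b_4 = -1/(2*pi).

-1/(2*pi)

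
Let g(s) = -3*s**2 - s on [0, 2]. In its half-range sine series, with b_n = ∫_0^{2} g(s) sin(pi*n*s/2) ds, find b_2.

b_2 = ∫_0^{2} (-3*s**2 - s) sin(pi*s) ds.
Integrating by parts twice (tabular method), an antiderivative of (-3*s**2 - s) sin(pi*s) is 3*s**2*cos(pi*s)/pi - 6*s*sin(pi*s)/pi**2 + s*cos(pi*s)/pi - sin(pi*s)/pi**2 - 6*cos(pi*s)/pi**3; evaluating from 0 to 2: ∫_{0}^{2} (-3*s**2 - s) sin(pi*s) ds = (-6/pi**3 + 14/pi) - (-6/pi**3) = 14/pi.
Hence b_2 = 14/pi.

14/pi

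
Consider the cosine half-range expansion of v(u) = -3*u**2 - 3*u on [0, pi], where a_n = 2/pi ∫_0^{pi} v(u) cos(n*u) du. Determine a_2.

-3

a_2 = 2/pi ∫_0^{pi} (-3*u**2 - 3*u) cos(2*u) du.
Integrating by parts twice (tabular method), an antiderivative of (-3*u**2 - 3*u) cos(2*u) is -3*u**2*sin(2*u)/2 - 3*u*sin(2*u)/2 - 3*u*cos(2*u)/2 + 3*sin(2*u)/4 - 3*cos(2*u)/4; evaluating from 0 to pi: ∫_{0}^{pi} (-3*u**2 - 3*u) cos(2*u) du = (-3*pi/2 - 3/4) - (-3/4) = -3*pi/2.
Hence a_2 = (2/pi)·(-3*pi/2) = -3.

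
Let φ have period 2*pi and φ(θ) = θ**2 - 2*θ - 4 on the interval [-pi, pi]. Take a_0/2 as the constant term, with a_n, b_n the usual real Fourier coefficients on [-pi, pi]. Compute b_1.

b_1 = 1/pi ∫_{-pi}^{pi} φ(θ) sin(θ) dθ.
Integrating by parts twice (tabular method), an antiderivative of (θ**2 - 2*θ - 4) sin(θ) is -θ**2*cos(θ) + 2*θ*sin(θ) + 2*θ*cos(θ) - 2*sin(θ) + 6*cos(θ); evaluating from -pi to pi: ∫_{-pi}^{pi} (θ**2 - 2*θ - 4) sin(θ) dθ = (-2*pi - 6 + pi**2) - (-6 + 2*pi + pi**2) = -4*pi.
Hence b_1 = (1/pi)·(-4*pi) = -4.

-4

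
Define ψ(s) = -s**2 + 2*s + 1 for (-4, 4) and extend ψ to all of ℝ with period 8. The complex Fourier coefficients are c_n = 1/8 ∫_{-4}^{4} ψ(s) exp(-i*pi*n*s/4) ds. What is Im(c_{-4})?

-2/pi

Since ψ is real-valued, Im(c_{-4}) = -1/8 ∫_{-4}^{4} ψ(s) sin(-pi*s) ds = b_{4}/2.
Integrating by parts twice (tabular method), an antiderivative of (-s**2 + 2*s + 1) sin(-pi*s) is -s**2*cos(pi*s)/pi + 2*s*sin(pi*s)/pi**2 + 2*s*cos(pi*s)/pi - 2*sin(pi*s)/pi**2 + 2*cos(pi*s)/pi**3 + cos(pi*s)/pi; evaluating from -4 to 4: ∫_{-4}^{4} (-s**2 + 2*s + 1) sin(-pi*s) ds = (-7/pi + 2/pi**3) - (-23/pi + 2/pi**3) = 16/pi.
Hence Im(c_{-4}) = (-1/8)·(16/pi) = -2/pi.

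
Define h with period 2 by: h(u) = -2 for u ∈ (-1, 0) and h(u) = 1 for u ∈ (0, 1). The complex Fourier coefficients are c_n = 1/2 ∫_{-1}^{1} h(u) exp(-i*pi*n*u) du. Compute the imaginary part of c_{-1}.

3/pi

Since h is real-valued, Im(c_{-1}) = -1/2 ∫_{-1}^{1} h(u) sin(-pi*u) du = b_{1}/2.
Split the integral at the breakpoints.
Directly, an antiderivative of (-2) sin(-pi*u) is -2*cos(pi*u)/pi; evaluating from -1 to 0: ∫_{-1}^{0} (-2) sin(-pi*u) du = (-2/pi) - (2/pi) = -4/pi.
Directly, an antiderivative of (1) sin(-pi*u) is cos(pi*u)/pi; evaluating from 0 to 1: ∫_{0}^{1} (1) sin(-pi*u) du = (-1/pi) - (1/pi) = -2/pi.
So ∫_{-1}^{1} h(u) sin(-pi*u) du = -6/pi.
Hence Im(c_{-1}) = (-1/2)·(-6/pi) = 3/pi.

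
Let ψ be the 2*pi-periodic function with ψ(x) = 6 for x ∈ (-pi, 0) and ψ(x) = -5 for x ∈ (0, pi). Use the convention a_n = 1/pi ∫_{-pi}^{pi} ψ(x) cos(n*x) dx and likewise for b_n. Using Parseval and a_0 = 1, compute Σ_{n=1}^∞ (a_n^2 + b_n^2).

121/2

Parseval: a_0^2/2 + Σ_{n≥1} (a_n^2+b_n^2) = 1/pi ∫_{-pi}^{pi} ψ(x)^2 dx = 61.
Subtract a_0^2/2 = 1/2: Σ (a_n^2+b_n^2) = 121/2.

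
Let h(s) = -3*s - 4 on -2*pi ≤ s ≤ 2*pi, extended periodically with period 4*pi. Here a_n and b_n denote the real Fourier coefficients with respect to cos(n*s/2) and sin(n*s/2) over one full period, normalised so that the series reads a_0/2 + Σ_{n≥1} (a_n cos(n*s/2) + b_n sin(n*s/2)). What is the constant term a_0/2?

a_0 = (1/(2*pi)) ∫_{-2*pi}^{2*pi} h(s) ds = (1/(2*pi)) · (-16*pi) = -8.
So the constant term a_0/2 = -4.

-4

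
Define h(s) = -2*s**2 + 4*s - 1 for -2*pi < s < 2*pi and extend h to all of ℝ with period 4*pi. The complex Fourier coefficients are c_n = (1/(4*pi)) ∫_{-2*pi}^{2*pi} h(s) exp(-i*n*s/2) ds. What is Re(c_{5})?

Since h is real-valued, Re(c_{5}) = (1/(4*pi)) ∫_{-2*pi}^{2*pi} h(s) cos(5*s/2) ds = a_{5}/2.
Integrating by parts twice (tabular method), an antiderivative of (-2*s**2 + 4*s - 1) cos(5*s/2) is -4*s**2*sin(5*s/2)/5 + 8*s*sin(5*s/2)/5 - 16*s*cos(5*s/2)/25 - 18*sin(5*s/2)/125 + 16*cos(5*s/2)/25; evaluating from -2*pi to 2*pi: ∫_{-2*pi}^{2*pi} (-2*s**2 + 4*s - 1) cos(5*s/2) ds = (-16/25 + 32*pi/25) - (-32*pi/25 - 16/25) = 64*pi/25.
Hence Re(c_{5}) = (1/(4*pi))·(64*pi/25) = 16/25.

16/25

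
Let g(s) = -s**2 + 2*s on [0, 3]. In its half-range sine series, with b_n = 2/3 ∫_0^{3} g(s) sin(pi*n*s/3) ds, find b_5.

6*(12 - 25*pi**2)/(125*pi**3)

b_5 = 2/3 ∫_0^{3} (-s**2 + 2*s) sin(5*pi*s/3) ds.
Integrating by parts twice (tabular method), an antiderivative of (-s**2 + 2*s) sin(5*pi*s/3) is 3*s**2*cos(5*pi*s/3)/(5*pi) - 18*s*sin(5*pi*s/3)/(25*pi**2) - 6*s*cos(5*pi*s/3)/(5*pi) + 18*sin(5*pi*s/3)/(25*pi**2) - 54*cos(5*pi*s/3)/(125*pi**3); evaluating from 0 to 3: ∫_{0}^{3} (-s**2 + 2*s) sin(5*pi*s/3) ds = (9*(6 - 25*pi**2)/(125*pi**3)) - (-54/(125*pi**3)) = 9*(12 - 25*pi**2)/(125*pi**3).
Hence b_5 = (2/3)·(9*(12 - 25*pi**2)/(125*pi**3)) = 6*(12 - 25*pi**2)/(125*pi**3).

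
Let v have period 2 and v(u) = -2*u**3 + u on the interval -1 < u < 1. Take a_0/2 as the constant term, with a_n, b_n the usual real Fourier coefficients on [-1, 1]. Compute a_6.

0

a_6 = ∫_{-1}^{1} v(u) cos(6*pi*u) du.
v is odd and cos(6*pi*u) is even, so the integrand is odd over a symmetric interval and the integral vanishes.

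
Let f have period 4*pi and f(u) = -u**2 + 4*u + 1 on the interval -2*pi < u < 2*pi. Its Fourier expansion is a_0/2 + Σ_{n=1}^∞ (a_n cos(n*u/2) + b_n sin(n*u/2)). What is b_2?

-8

b_2 = (1/(2*pi)) ∫_{-2*pi}^{2*pi} f(u) sin(u) du.
Integrating by parts twice (tabular method), an antiderivative of (-u**2 + 4*u + 1) sin(u) is u**2*cos(u) - 2*u*sin(u) - 4*u*cos(u) + 4*sin(u) - 3*cos(u); evaluating from -2*pi to 2*pi: ∫_{-2*pi}^{2*pi} (-u**2 + 4*u + 1) sin(u) du = (-8*pi - 3 + 4*pi**2) - (-3 + 8*pi + 4*pi**2) = -16*pi.
Hence b_2 = (1/(2*pi))·(-16*pi) = -8.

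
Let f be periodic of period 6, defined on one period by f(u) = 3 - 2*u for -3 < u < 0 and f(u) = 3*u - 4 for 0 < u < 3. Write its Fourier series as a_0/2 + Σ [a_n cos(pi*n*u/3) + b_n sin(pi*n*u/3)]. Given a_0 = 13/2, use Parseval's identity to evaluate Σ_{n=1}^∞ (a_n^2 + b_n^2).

Parseval: a_0^2/2 + Σ_{n≥1} (a_n^2+b_n^2) = 1/3 ∫_{-3}^{3} f(u)^2 du = 46.
Subtract a_0^2/2 = 169/8: Σ (a_n^2+b_n^2) = 199/8.

199/8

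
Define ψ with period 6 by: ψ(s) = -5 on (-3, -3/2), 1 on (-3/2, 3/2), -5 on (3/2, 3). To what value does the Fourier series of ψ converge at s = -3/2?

-2

At s = -3/2 the one-sided limits are ψ(-3/2^-) = -5 and ψ(-3/2^+) = 1.
By Dirichlet's theorem the series converges to their average, [(-5) + (1)]/2 = -2.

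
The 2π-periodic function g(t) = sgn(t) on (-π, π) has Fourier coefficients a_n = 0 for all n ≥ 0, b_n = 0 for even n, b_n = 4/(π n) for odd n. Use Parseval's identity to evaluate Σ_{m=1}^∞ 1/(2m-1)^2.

Parseval: Σ b_n^2 = (1/π) ∫_{-π}^{π} g(t)^2 dt = 2.
Only odd n contribute, with b_n^2 = 16/(π^2 n^2), so Σ_{m≥1} 1/(2m-1)^2 = π^2·(2)/16 = pi**2/8.

pi**2/8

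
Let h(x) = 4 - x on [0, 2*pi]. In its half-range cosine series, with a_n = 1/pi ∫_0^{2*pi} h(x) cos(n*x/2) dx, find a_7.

a_7 = 1/pi ∫_0^{2*pi} (4 - x) cos(7*x/2) dx.
Integrating by parts (boundary term plus one more integral), an antiderivative of (4 - x) cos(7*x/2) is -2*x*sin(7*x/2)/7 + 8*sin(7*x/2)/7 - 4*cos(7*x/2)/49; evaluating from 0 to 2*pi: ∫_{0}^{2*pi} (4 - x) cos(7*x/2) dx = (4/49) - (-4/49) = 8/49.
Hence a_7 = (1/pi)·(8/49) = 8/(49*pi).

8/(49*pi)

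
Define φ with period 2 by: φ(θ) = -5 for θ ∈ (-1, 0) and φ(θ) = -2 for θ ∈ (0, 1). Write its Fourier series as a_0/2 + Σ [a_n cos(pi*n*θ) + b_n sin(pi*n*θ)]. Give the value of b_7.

6/(7*pi)

b_7 = ∫_{-1}^{1} φ(θ) sin(7*pi*θ) dθ.
Split the integral at the breakpoints.
Directly, an antiderivative of (-5) sin(7*pi*θ) is 5*cos(7*pi*θ)/(7*pi); evaluating from -1 to 0: ∫_{-1}^{0} (-5) sin(7*pi*θ) dθ = (5/(7*pi)) - (-5/(7*pi)) = 10/(7*pi).
Directly, an antiderivative of (-2) sin(7*pi*θ) is 2*cos(7*pi*θ)/(7*pi); evaluating from 0 to 1: ∫_{0}^{1} (-2) sin(7*pi*θ) dθ = (-2/(7*pi)) - (2/(7*pi)) = -4/(7*pi).
Summing the pieces gives b_7 = 6/(7*pi).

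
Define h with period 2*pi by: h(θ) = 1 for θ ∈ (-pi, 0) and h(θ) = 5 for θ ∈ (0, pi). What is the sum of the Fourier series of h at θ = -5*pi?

3

θ = -5*pi differs from θ = -pi by -2 full period(s), and the series is 2*pi-periodic.
At θ = -pi the one-sided limits are h(-pi^-) = 5 and h(-pi^+) = 1.
By Dirichlet's theorem the series converges to their average, [(5) + (1)]/2 = 3.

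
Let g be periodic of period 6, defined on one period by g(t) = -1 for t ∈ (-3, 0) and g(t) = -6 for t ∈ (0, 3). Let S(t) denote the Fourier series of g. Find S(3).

-7/2

At t = 3 the one-sided limits are g(3^-) = -6 and g(3^+) = -1.
By Dirichlet's theorem the series converges to their average, [(-6) + (-1)]/2 = -7/2.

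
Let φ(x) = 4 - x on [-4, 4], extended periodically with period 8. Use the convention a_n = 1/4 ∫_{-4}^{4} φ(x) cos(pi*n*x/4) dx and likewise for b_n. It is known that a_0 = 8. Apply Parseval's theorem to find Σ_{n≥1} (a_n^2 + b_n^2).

32/3

Parseval: a_0^2/2 + Σ_{n≥1} (a_n^2+b_n^2) = 1/4 ∫_{-4}^{4} φ(x)^2 dx = 128/3.
Subtract a_0^2/2 = 32: Σ (a_n^2+b_n^2) = 32/3.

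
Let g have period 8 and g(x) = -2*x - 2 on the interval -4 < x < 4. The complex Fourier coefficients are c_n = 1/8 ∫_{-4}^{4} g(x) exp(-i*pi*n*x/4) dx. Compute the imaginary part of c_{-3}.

-8/(3*pi)

Since g is real-valued, Im(c_{-3}) = -1/8 ∫_{-4}^{4} g(x) sin(-3*pi*x/4) dx = b_{3}/2.
Integrating by parts (boundary term plus one more integral), an antiderivative of (-2*x - 2) sin(-3*pi*x/4) is -8*x*cos(3*pi*x/4)/(3*pi) + 32*sin(3*pi*x/4)/(9*pi**2) - 8*cos(3*pi*x/4)/(3*pi); evaluating from -4 to 4: ∫_{-4}^{4} (-2*x - 2) sin(-3*pi*x/4) dx = (40/(3*pi)) - (-8/pi) = 64/(3*pi).
Hence Im(c_{-3}) = (-1/8)·(64/(3*pi)) = -8/(3*pi).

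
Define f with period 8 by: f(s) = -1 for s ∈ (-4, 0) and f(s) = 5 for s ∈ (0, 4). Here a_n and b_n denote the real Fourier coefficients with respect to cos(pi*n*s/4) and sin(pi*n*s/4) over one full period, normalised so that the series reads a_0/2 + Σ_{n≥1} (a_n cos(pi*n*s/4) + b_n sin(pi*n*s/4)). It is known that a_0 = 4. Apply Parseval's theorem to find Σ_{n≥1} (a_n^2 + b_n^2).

18

Parseval: a_0^2/2 + Σ_{n≥1} (a_n^2+b_n^2) = 1/4 ∫_{-4}^{4} f(s)^2 ds = 26.
Subtract a_0^2/2 = 8: Σ (a_n^2+b_n^2) = 18.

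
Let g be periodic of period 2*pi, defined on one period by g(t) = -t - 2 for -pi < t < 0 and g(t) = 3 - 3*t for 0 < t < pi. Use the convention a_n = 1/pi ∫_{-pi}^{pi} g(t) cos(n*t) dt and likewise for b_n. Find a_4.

a_4 = 1/pi ∫_{-pi}^{pi} g(t) cos(4*t) dt.
Split the integral at the breakpoints.
Integrating by parts (boundary term plus one more integral), an antiderivative of (-t - 2) cos(4*t) is -t*sin(4*t)/4 - sin(4*t)/2 - cos(4*t)/16; evaluating from -pi to 0: ∫_{-pi}^{0} (-t - 2) cos(4*t) dt = (-1/16) - (-1/16) = 0.
Integrating by parts (boundary term plus one more integral), an antiderivative of (3 - 3*t) cos(4*t) is -3*t*sin(4*t)/4 + 3*sin(4*t)/4 - 3*cos(4*t)/16; evaluating from 0 to pi: ∫_{0}^{pi} (3 - 3*t) cos(4*t) dt = (-3/16) - (-3/16) = 0.
Summing the pieces and multiplying by (1/pi) gives a_4 = 0.

0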